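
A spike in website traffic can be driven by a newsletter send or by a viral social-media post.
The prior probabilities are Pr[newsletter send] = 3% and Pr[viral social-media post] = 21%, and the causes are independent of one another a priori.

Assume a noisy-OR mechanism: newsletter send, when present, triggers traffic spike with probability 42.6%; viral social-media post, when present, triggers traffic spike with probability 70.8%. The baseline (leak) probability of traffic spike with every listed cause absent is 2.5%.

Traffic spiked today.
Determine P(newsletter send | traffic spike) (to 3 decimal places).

Under noisy-OR, P(traffic spike | causes) = 1 − (1−0.025)·∏(1−qᵢ) over the active causes.
By total probability over the 4 (newsletter send, viral social-media post) configurations:
  P(traffic spike) = 0.025×0.97×0.79 + 0.7153×0.97×0.21 + 0.44035×0.03×0.79 + 0.836582×0.03×0.21
        = 0.019158 + 0.145707 + 0.010436 + 0.005270 = 0.180571
Keeping only the newsletter send-present terms gives 0.015706, so
  P(newsletter send | traffic spike) = 0.015706 / 0.180571 ≈ 0.087

P(newsletter send | traffic spike) ≈ 0.087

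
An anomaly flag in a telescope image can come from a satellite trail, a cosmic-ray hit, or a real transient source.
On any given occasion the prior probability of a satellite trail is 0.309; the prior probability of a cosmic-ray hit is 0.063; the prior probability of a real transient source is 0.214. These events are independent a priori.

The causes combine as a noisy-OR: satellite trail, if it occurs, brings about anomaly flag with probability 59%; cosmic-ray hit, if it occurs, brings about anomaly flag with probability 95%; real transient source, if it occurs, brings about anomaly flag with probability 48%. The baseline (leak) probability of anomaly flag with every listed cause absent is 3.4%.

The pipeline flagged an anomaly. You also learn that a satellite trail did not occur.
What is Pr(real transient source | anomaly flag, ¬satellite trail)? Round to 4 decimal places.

Under noisy-OR, P(anomaly flag | causes) = 1 − (1−0.034)·∏(1−qᵢ) over the active causes.
P(anomaly flag | ¬satellite trail) = 0.034·0.937·0.786 + 0.49768·0.937·0.214 + 0.9517·0.063·0.786 + 0.974884·0.063·0.214 = 0.025040 + 0.099794 + 0.047126 + 0.013143 = 0.185103
The real transient source-present share is 0.099794 + 0.013143 = 0.112937.
P(real transient source | anomaly flag, ¬satellite trail) = 0.112937 / 0.185103 ≈ 0.6101

Pr(real transient source | anomaly flag, ¬satellite trail) ≈ 0.6101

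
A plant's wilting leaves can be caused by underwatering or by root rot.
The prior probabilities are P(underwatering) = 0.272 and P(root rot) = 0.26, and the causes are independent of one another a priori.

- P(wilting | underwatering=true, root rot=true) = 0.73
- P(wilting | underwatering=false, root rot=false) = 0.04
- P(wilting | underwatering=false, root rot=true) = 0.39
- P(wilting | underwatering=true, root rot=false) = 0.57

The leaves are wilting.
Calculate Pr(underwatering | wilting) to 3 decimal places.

Pr(underwatering | wilting) ≈ 0.636

By total probability over the 4 (underwatering, root rot) configurations:
  P(wilting) = 0.04×0.728×0.74 + 0.39×0.728×0.26 + 0.57×0.272×0.74 + 0.73×0.272×0.26
        = 0.021549 + 0.073819 + 0.114730 + 0.051626 = 0.261724
Keeping only the underwatering-present terms gives 0.166356, so
  P(underwatering | wilting) = 0.166356 / 0.261724 ≈ 0.636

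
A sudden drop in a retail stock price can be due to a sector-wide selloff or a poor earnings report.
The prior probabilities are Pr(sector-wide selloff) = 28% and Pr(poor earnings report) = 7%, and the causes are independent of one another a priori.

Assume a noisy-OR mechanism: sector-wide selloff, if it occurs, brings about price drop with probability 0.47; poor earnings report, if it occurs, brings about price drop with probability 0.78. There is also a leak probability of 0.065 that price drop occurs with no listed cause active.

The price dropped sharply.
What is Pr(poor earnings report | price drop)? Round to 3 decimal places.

Pr(poor earnings report | price drop) ≈ 0.247

Under noisy-OR, P(price drop | causes) = 1 − (1−0.065)·∏(1−qᵢ) over the active causes.
P(price drop) = 0.065×0.72×0.93 + 0.7943×0.72×0.07 + 0.50445×0.28×0.93 + 0.890979×0.28×0.07 = 0.043524 + 0.040033 + 0.131359 + 0.017463 = 0.232379
Restricting to configurations with poor earnings report present: 0.040033 + 0.017463 = 0.057496.
So P(poor earnings report | price drop) = 0.057496/0.232379 ≈ 0.247.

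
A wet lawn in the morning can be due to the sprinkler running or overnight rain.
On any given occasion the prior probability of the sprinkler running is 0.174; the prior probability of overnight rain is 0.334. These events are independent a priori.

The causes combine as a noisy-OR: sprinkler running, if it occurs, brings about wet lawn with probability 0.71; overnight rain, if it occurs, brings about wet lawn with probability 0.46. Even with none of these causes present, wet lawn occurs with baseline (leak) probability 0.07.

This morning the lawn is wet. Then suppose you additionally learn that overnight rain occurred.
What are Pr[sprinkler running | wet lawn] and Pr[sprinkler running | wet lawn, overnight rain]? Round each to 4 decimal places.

Pr[sprinkler running | wet lawn] ≈ 0.4330; Pr[sprinkler running | wet lawn, overnight rain] ≈ 0.2655

Under noisy-OR, P(wet lawn | causes) = 1 − (1−0.07)·∏(1−qᵢ) over the active causes.
P(wet lawn) = 0.07·0.826·0.666 + 0.4978·0.826·0.334 + 0.7303·0.174·0.666 + 0.854362·0.174·0.334 = 0.038508 + 0.137335 + 0.084630 + 0.049652 = 0.310125
The sprinkler running-present share is 0.084630 + 0.049652 = 0.134282.
P(sprinkler running | wet lawn) = 0.134282 / 0.310125 ≈ 0.4330

With the extra evidence:
Numerator (weight on configurations with sprinkler running): 0.854362×0.174 = 0.148659
The normalizing constant is 0.4978×0.826 + 0.854362×0.174 = 0.559842
Posterior = 0.148659 / 0.559842 ≈ 0.2655
Conditioning on overnight rain lowers the posterior on sprinkler running: the classic explaining-away effect in a common-effect structure.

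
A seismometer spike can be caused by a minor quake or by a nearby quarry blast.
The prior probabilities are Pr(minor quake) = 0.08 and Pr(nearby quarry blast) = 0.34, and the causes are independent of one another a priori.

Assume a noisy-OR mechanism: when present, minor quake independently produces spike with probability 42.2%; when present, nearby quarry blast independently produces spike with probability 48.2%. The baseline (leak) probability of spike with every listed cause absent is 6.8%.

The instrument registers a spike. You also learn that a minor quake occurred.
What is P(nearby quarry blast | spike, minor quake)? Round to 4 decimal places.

Under noisy-OR, P(spike | causes) = 1 − (1−0.068)·∏(1−qᵢ) over the active causes.
By total probability over both values of nearby quarry blast:
  P(spike | minor quake) = 0.461304·0.66 + 0.720955·0.34
        = 0.304461 + 0.245125 = 0.549586
Keeping only the nearby quarry blast-present terms gives 0.245125, so
  P(nearby quarry blast | spike, minor quake) = 0.245125 / 0.549586 ≈ 0.4460

P(nearby quarry blast | spike, minor quake) ≈ 0.4460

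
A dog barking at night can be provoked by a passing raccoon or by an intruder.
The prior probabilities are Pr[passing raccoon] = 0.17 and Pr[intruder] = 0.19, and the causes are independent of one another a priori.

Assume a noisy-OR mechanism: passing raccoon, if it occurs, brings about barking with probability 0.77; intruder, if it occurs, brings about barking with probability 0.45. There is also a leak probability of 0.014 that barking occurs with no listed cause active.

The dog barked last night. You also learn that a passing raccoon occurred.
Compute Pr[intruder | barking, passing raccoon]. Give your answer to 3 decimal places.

Pr[intruder | barking, passing raccoon] ≈ 0.210

Under noisy-OR, P(barking | causes) = 1 − (1−0.014)·∏(1−qᵢ) over the active causes.
Weight on intruder=true, given the evidence: 0.875271×0.19 = 0.166301
Normalizer over all consistent configurations: 0.77322×0.81 + 0.875271×0.19 = 0.792609
Posterior = 0.166301 / 0.792609 ≈ 0.210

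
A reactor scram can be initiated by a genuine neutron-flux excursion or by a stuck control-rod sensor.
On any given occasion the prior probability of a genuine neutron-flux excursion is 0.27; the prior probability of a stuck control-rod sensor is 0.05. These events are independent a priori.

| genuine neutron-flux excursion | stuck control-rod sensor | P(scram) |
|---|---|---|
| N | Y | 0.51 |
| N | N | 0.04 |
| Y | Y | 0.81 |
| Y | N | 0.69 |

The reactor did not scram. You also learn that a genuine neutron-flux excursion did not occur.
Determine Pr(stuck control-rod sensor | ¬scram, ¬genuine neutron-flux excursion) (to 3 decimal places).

Enumerate both values of stuck control-rod sensor and weight by the priors:
  P(¬scram | ¬genuine neutron-flux excursion) = 0.96·0.95 + 0.49·0.05
        = 0.912000 + 0.024500 = 0.936500
Configurations with stuck control-rod sensor contribute 0.024500, so
  P(stuck control-rod sensor | ¬scram, ¬genuine neutron-flux excursion) = 0.024500 / 0.936500 ≈ 0.026

Pr(stuck control-rod sensor | ¬scram, ¬genuine neutron-flux excursion) ≈ 0.026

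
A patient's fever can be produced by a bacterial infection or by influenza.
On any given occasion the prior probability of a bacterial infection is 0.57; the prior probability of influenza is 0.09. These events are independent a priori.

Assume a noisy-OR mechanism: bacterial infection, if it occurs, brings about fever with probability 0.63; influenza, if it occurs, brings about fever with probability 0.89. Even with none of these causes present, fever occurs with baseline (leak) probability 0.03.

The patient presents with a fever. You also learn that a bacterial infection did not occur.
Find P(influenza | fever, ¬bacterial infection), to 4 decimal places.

Under noisy-OR, P(fever | causes) = 1 − (1−0.03)·∏(1−qᵢ) over the active causes.
Numerator (weight on configurations with influenza): 0.8933×0.09 = 0.080397
Normalizer over all consistent configurations: 0.03×0.91 + 0.8933×0.09 = 0.107697
P(influenza | fever, ¬bacterial infection) = 0.080397/0.107697 ≈ 0.7465

P(influenza | fever, ¬bacterial infection) ≈ 0.7465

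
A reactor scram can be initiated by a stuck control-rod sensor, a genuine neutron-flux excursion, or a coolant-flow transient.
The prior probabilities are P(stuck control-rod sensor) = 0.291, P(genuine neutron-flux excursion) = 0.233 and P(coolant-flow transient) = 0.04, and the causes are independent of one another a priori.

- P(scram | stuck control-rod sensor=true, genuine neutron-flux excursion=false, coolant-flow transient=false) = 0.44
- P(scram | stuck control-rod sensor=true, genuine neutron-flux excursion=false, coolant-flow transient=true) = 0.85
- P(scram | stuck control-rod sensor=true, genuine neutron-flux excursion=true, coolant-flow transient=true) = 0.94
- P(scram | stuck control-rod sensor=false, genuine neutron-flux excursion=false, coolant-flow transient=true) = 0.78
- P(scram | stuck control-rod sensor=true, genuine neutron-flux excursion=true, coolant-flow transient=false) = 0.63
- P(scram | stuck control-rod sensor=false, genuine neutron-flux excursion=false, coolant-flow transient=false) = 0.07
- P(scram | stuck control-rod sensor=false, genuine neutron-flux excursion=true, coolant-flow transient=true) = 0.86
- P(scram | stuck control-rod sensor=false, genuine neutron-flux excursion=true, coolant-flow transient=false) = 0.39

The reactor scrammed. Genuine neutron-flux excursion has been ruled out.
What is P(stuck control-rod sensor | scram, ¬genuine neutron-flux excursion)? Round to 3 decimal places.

Sum P(scram|·) weighted by the priors over the 4 (stuck control-rod sensor, coolant-flow transient) configurations:
  P(scram | ¬genuine neutron-flux excursion) = 0.07×0.709×0.96 + 0.78×0.709×0.04 + 0.44×0.291×0.96 + 0.85×0.291×0.04
        = 0.047645 + 0.022121 + 0.122918 + 0.009894 = 0.202578
Configurations with stuck control-rod sensor contribute 0.132812, so
  P(stuck control-rod sensor | scram, ¬genuine neutron-flux excursion) = 0.132812 / 0.202578 ≈ 0.656

P(stuck control-rod sensor | scram, ¬genuine neutron-flux excursion) ≈ 0.656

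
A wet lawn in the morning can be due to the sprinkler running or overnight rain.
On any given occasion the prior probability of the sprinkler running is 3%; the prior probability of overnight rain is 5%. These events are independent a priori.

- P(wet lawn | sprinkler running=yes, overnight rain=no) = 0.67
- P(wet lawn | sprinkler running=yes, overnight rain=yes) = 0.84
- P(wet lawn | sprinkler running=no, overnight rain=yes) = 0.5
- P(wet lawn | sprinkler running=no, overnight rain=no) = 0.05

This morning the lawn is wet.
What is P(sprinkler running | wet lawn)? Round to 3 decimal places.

By total probability over the 4 (sprinkler running, overnight rain) configurations:
  P(wet lawn) = 0.05*0.97*0.95 + 0.5*0.97*0.05 + 0.67*0.03*0.95 + 0.84*0.03*0.05
        = 0.046075 + 0.024250 + 0.019095 + 0.001260 = 0.090680
Configurations with sprinkler running contribute 0.020355, so
  P(sprinkler running | wet lawn) = 0.020355 / 0.090680 ≈ 0.224

P(sprinkler running | wet lawn) ≈ 0.224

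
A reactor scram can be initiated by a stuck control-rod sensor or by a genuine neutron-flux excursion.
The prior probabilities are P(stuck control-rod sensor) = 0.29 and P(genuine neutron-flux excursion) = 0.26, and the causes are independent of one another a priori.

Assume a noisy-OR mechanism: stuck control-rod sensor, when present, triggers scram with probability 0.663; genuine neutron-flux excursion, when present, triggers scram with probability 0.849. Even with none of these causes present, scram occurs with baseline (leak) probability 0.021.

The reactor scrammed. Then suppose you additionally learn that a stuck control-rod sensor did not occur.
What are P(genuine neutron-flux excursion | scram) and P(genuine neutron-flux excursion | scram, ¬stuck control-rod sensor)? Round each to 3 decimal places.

Under noisy-OR, P(scram | causes) = 1 − (1−0.021)·∏(1−qᵢ) over the active causes.
Numerator (weight on configurations with genuine neutron-flux excursion): 0.157311 + 0.071644 = 0.228955
The normalizing constant is 0.021·0.71·0.74 + 0.852171·0.71·0.26 + 0.670077·0.29·0.74 + 0.950182·0.29·0.26 = 0.383787
P(genuine neutron-flux excursion | scram) = 0.228955/0.383787 ≈ 0.597

Now also conditioning on stuck control-rod sensor≠true:
For the numerator, keep only genuine neutron-flux excursion=true terms: 0.852171*0.26 = 0.221564
Denominator P(scram | ¬stuck control-rod sensor): 0.021*0.74 + 0.852171*0.26 = 0.237104
P(genuine neutron-flux excursion | scram, ¬stuck control-rod sensor) = 0.221564/0.237104 ≈ 0.934

P(genuine neutron-flux excursion | scram) ≈ 0.597; P(genuine neutron-flux excursion | scram, ¬stuck control-rod sensor) ≈ 0.934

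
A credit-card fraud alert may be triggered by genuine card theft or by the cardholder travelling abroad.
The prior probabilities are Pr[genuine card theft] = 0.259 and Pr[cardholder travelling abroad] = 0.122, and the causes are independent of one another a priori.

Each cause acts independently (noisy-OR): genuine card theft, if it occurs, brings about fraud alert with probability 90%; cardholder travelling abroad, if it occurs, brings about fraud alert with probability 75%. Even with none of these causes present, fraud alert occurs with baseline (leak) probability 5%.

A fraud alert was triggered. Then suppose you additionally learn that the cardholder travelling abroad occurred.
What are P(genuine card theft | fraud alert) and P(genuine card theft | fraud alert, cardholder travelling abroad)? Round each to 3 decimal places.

Under noisy-OR, P(fraud alert | causes) = 1 − (1−0.05)·∏(1−qᵢ) over the active causes.
P(fraud alert) = 0.05·0.741·0.878 + 0.7625·0.741·0.122 + 0.905·0.259·0.878 + 0.97625·0.259·0.122 = 0.032530 + 0.068932 + 0.205799 + 0.030848 = 0.338109
The genuine card theft-present share is 0.205799 + 0.030848 = 0.236647.
So P(genuine card theft | fraud alert) = 0.236647/0.338109 ≈ 0.700.

Now also conditioning on cardholder travelling abroad=true:
For the numerator, keep only genuine card theft=true terms: 0.97625×0.259 = 0.252849
Normalizer over all consistent configurations: 0.7625×0.741 + 0.97625×0.259 = 0.817861
Posterior = 0.252849 / 0.817861 ≈ 0.309

P(genuine card theft | fraud alert) ≈ 0.700; P(genuine card theft | fraud alert, cardholder travelling abroad) ≈ 0.309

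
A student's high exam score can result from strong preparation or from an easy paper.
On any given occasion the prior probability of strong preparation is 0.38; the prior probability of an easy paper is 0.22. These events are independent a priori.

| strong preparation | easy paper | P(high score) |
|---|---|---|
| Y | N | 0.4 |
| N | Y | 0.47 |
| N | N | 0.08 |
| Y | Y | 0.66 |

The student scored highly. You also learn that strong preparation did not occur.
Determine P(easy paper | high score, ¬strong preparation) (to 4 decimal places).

P(easy paper | high score, ¬strong preparation) ≈ 0.6236

Enumerate both values of easy paper and weight by the priors:
  P(high score | ¬strong preparation) = 0.08·0.78 + 0.47·0.22
        = 0.062400 + 0.103400 = 0.165800
Keeping only the easy paper-present terms gives 0.103400, so
  P(easy paper | high score, ¬strong preparation) = 0.103400 / 0.165800 ≈ 0.6236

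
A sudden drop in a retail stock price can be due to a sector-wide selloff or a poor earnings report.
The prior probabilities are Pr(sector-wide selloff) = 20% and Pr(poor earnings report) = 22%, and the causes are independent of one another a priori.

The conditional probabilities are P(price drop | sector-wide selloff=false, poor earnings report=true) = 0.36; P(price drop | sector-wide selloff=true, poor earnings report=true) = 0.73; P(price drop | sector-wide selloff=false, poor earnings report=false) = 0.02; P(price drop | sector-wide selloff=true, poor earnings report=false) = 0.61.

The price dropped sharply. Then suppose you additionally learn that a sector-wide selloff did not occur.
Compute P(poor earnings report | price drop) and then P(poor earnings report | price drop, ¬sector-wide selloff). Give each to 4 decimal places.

Weight on poor earnings report=true, given the evidence: 0.063360 + 0.032120 = 0.095480
Denominator P(price drop): 0.02×0.8×0.78 + 0.36×0.8×0.22 + 0.61×0.2×0.78 + 0.73×0.2×0.22 = 0.203120
Posterior = 0.095480 / 0.203120 ≈ 0.4701

Now condition on the additional information:
Numerator (weight on configurations with poor earnings report): 0.36·0.22 = 0.079200
The normalizing constant is 0.02·0.78 + 0.36·0.22 = 0.094800
P(poor earnings report | price drop, ¬sector-wide selloff) = 0.079200/0.094800 ≈ 0.8354
With sector-wide selloff excluded, poor earnings report must carry more of the explanatory weight for the price drop.

P(poor earnings report | price drop) ≈ 0.4701; P(poor earnings report | price drop, ¬sector-wide selloff) ≈ 0.8354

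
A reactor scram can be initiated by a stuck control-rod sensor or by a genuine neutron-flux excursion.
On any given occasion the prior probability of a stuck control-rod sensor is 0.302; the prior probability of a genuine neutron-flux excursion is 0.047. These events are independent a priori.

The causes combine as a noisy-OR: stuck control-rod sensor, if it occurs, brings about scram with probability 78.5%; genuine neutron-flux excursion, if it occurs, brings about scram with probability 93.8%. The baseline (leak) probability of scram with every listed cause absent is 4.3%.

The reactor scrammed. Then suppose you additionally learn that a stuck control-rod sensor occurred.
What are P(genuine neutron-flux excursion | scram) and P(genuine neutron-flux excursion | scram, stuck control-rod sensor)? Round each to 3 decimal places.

Under noisy-OR, P(scram | causes) = 1 − (1−0.043)·∏(1−qᵢ) over the active causes.
P(scram) = 0.043*0.698*0.953 + 0.940666*0.698*0.047 + 0.794245*0.302*0.953 + 0.987243*0.302*0.047 = 0.028603 + 0.030859 + 0.228588 + 0.014013 = 0.302063
Restricting to configurations with genuine neutron-flux excursion present: 0.030859 + 0.014013 = 0.044872.
So P(genuine neutron-flux excursion | scram) = 0.044872/0.302063 ≈ 0.149.

Now condition on the additional information:
Numerator (weight on configurations with genuine neutron-flux excursion): 0.987243*0.047 = 0.046400
Denominator P(scram | stuck control-rod sensor): 0.794245*0.953 + 0.987243*0.047 = 0.803315
P(genuine neutron-flux excursion | scram, stuck control-rod sensor) = 0.046400/0.803315 ≈ 0.058

P(genuine neutron-flux excursion | scram) ≈ 0.149; P(genuine neutron-flux excursion | scram, stuck control-rod sensor) ≈ 0.058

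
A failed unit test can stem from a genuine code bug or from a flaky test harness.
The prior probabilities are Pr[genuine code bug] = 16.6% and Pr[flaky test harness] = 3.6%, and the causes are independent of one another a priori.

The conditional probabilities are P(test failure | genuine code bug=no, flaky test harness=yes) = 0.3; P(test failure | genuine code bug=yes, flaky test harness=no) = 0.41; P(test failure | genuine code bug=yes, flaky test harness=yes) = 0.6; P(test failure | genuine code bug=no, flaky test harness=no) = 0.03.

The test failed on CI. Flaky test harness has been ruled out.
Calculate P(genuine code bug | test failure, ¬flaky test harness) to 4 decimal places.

P(genuine code bug | test failure, ¬flaky test harness) ≈ 0.7312

Numerator (weight on configurations with genuine code bug): 0.41×0.166 = 0.068060
Denominator P(test failure | ¬flaky test harness): 0.03×0.834 + 0.41×0.166 = 0.093080
Posterior = 0.068060 / 0.093080 ≈ 0.7312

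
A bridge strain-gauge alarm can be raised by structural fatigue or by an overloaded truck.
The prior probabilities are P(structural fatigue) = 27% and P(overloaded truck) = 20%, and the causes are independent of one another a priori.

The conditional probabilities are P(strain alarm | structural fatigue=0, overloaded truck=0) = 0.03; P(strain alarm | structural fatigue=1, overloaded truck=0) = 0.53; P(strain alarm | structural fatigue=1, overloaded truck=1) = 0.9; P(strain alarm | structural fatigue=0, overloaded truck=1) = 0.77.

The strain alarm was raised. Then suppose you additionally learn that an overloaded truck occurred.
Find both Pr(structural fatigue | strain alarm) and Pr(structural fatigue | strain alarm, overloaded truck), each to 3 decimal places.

Weight on structural fatigue=true, given the evidence: 0.114480 + 0.048600 = 0.163080
Denominator P(strain alarm): 0.03*0.73*0.8 + 0.77*0.73*0.2 + 0.53*0.27*0.8 + 0.9*0.27*0.2 = 0.293020
P(structural fatigue | strain alarm) = 0.163080/0.293020 ≈ 0.557

Now also conditioning on overloaded truck=true:
P(strain alarm | overloaded truck) = 0.77*0.73 + 0.9*0.27 = 0.562100 + 0.243000 = 0.805100
Of this, 0.243000 comes from 0.9*0.27 (the structural fatigue=true cases).
Hence the posterior is 0.243000/0.805100 ≈ 0.302.

Pr(structural fatigue | strain alarm) ≈ 0.557; Pr(structural fatigue | strain alarm, overloaded truck) ≈ 0.302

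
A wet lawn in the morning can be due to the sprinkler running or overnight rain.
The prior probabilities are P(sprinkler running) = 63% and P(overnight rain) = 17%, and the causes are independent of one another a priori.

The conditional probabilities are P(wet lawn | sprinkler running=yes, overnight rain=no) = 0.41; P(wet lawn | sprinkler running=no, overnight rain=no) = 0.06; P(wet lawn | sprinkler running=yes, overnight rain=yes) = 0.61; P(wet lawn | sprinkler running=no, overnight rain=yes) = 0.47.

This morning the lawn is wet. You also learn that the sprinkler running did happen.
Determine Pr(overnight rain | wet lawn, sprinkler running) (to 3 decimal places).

Pr(overnight rain | wet lawn, sprinkler running) ≈ 0.234

Sum P(wet lawn|·) weighted by the priors over both values of overnight rain:
  P(wet lawn | sprinkler running) = 0.41·0.83 + 0.61·0.17
        = 0.340300 + 0.103700 = 0.444000
The terms with overnight rain present sum to 0.103700, so
  P(overnight rain | wet lawn, sprinkler running) = 0.103700 / 0.444000 ≈ 0.234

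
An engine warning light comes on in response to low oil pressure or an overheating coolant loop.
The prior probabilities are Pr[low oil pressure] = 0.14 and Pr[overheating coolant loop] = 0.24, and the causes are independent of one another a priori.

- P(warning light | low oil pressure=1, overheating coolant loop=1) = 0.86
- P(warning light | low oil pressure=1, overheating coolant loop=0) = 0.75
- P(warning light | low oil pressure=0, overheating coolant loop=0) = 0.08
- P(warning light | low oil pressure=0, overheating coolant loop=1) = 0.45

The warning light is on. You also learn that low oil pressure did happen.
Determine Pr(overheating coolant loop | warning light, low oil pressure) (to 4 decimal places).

Pr(overheating coolant loop | warning light, low oil pressure) ≈ 0.2658

Enumerate both values of overheating coolant loop and weight by the priors:
  P(warning light | low oil pressure) = 0.75*0.76 + 0.86*0.24
        = 0.570000 + 0.206400 = 0.776400
Configurations with overheating coolant loop contribute 0.206400, so
  P(overheating coolant loop | warning light, low oil pressure) = 0.206400 / 0.776400 ≈ 0.2658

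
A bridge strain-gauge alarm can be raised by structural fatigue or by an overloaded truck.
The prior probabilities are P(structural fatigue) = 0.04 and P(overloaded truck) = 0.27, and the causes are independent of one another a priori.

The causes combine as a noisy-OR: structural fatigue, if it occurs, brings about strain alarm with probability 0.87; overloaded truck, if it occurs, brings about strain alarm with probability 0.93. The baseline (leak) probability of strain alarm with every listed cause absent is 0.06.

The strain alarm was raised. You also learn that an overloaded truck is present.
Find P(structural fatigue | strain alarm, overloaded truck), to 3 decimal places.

Under noisy-OR, P(strain alarm | causes) = 1 − (1−0.06)·∏(1−qᵢ) over the active causes.
For the numerator, keep only structural fatigue=true terms: 0.991446×0.04 = 0.039658
Normalizer over all consistent configurations: 0.9342×0.96 + 0.991446×0.04 = 0.936490
Posterior = 0.039658 / 0.936490 ≈ 0.042

P(structural fatigue | strain alarm, overloaded truck) ≈ 0.042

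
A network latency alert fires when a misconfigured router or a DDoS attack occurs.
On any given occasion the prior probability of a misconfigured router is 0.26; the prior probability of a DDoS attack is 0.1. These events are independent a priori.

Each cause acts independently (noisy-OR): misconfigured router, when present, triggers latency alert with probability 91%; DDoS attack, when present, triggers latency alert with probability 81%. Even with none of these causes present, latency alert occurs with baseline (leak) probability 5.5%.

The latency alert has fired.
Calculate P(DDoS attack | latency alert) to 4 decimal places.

Under noisy-OR, P(latency alert | causes) = 1 − (1−0.055)·∏(1−qᵢ) over the active causes.
P(latency alert) = 0.055×0.74×0.9 + 0.82045×0.74×0.1 + 0.91495×0.26×0.9 + 0.983841×0.26×0.1 = 0.036630 + 0.060713 + 0.214098 + 0.025580 = 0.337021
The DDoS attack-present share is 0.060713 + 0.025580 = 0.086293.
Hence the posterior is 0.086293/0.337021 ≈ 0.2560.

P(DDoS attack | latency alert) ≈ 0.2560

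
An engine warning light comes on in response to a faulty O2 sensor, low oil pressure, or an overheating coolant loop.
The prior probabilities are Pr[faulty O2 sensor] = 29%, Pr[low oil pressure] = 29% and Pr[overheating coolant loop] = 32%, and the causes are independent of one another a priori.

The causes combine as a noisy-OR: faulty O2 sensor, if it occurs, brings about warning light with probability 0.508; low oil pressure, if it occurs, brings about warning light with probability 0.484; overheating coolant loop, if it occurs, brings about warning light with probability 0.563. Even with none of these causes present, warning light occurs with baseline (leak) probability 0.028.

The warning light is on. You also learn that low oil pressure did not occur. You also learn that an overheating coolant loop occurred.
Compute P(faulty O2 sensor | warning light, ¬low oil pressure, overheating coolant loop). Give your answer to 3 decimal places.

Under noisy-OR, P(warning light | causes) = 1 − (1−0.028)·∏(1−qᵢ) over the active causes.
For the numerator, keep only faulty O2 sensor=true terms: 0.791016·0.29 = 0.229395
The normalizing constant is 0.575236·0.71 + 0.791016·0.29 = 0.637813
Posterior = 0.229395 / 0.637813 ≈ 0.360

P(faulty O2 sensor | warning light, ¬low oil pressure, overheating coolant loop) ≈ 0.360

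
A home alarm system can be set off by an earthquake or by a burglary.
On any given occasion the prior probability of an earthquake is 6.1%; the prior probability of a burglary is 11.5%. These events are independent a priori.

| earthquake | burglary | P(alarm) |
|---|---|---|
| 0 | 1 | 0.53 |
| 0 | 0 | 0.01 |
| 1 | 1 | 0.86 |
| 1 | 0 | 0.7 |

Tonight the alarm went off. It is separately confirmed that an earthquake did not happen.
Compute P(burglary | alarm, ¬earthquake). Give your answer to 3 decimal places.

Enumerate both values of burglary and weight by the priors:
  P(alarm | ¬earthquake) = 0.01·0.885 + 0.53·0.115
        = 0.008850 + 0.060950 = 0.069800
Configurations with burglary contribute 0.060950, so
  P(burglary | alarm, ¬earthquake) = 0.060950 / 0.069800 ≈ 0.873

P(burglary | alarm, ¬earthquake) ≈ 0.873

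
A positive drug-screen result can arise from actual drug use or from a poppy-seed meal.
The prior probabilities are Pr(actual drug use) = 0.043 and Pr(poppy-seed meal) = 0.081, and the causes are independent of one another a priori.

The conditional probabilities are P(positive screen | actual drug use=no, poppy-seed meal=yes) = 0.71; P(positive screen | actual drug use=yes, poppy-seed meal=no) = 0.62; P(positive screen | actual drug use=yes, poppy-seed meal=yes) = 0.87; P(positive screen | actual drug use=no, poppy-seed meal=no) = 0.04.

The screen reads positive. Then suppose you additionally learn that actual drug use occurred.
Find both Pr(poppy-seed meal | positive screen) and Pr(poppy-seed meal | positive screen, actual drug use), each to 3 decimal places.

Numerator (weight on configurations with poppy-seed meal): 0.055037 + 0.003030 = 0.058067
Denominator P(positive screen): 0.04*0.957*0.919 + 0.71*0.957*0.081 + 0.62*0.043*0.919 + 0.87*0.043*0.081 = 0.117747
P(poppy-seed meal | positive screen) = 0.058067/0.117747 ≈ 0.493

With the extra evidence:
By total probability over both values of poppy-seed meal:
  P(positive screen | actual drug use) = 0.62×0.919 + 0.87×0.081
        = 0.569780 + 0.070470 = 0.640250
The terms with poppy-seed meal present sum to 0.070470, so
  P(poppy-seed meal | positive screen, actual drug use) = 0.070470 / 0.640250 ≈ 0.110
— actual drug use explains away the evidence for poppy-seed meal.

Pr(poppy-seed meal | positive screen) ≈ 0.493; Pr(poppy-seed meal | positive screen, actual drug use) ≈ 0.110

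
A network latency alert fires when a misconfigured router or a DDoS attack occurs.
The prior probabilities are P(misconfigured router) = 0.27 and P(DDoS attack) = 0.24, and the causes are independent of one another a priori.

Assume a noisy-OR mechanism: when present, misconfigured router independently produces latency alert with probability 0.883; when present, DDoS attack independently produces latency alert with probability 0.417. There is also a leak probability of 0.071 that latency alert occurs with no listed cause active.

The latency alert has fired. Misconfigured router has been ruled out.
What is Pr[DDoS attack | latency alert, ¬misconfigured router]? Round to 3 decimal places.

Pr[DDoS attack | latency alert, ¬misconfigured router] ≈ 0.671

Under noisy-OR, P(latency alert | causes) = 1 − (1−0.071)·∏(1−qᵢ) over the active causes.
Weight on DDoS attack=true, given the evidence: 0.458393·0.24 = 0.110014
The normalizing constant is 0.071·0.76 + 0.458393·0.24 = 0.163974
P(DDoS attack | latency alert, ¬misconfigured router) = 0.110014/0.163974 ≈ 0.671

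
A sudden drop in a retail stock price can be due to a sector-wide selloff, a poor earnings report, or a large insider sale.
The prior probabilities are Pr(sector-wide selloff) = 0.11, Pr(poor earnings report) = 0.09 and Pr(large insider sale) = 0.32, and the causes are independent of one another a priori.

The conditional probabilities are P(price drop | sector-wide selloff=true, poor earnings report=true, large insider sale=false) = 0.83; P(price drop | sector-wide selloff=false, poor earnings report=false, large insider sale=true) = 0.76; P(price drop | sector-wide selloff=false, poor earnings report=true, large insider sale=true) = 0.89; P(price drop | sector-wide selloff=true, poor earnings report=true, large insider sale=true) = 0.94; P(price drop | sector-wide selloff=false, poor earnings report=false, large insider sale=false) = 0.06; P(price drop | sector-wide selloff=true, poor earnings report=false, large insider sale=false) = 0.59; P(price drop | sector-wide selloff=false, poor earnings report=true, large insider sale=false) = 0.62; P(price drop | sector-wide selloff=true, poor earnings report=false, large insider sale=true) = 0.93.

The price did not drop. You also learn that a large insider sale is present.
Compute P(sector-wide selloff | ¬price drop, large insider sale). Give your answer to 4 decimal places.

P(¬price drop | large insider sale) = 0.24*0.89*0.91 + 0.11*0.89*0.09 + 0.07*0.11*0.91 + 0.06*0.11*0.09 = 0.194376 + 0.008811 + 0.007007 + 0.000594 = 0.210788
Restricting to configurations with sector-wide selloff present: 0.007007 + 0.000594 = 0.007601.
So P(sector-wide selloff | ¬price drop, large insider sale) = 0.007601/0.210788 ≈ 0.0361.

P(sector-wide selloff | ¬price drop, large insider sale) ≈ 0.0361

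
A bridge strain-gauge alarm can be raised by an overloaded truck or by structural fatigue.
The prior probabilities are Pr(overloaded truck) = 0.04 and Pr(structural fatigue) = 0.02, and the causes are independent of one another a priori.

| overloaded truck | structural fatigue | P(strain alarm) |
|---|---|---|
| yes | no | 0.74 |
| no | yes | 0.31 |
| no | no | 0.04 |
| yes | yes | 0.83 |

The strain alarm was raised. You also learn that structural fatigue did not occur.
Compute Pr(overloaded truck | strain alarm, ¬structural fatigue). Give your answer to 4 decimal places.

Numerator (weight on configurations with overloaded truck): 0.74·0.04 = 0.029600
The normalizing constant is 0.04·0.96 + 0.74·0.04 = 0.068000
Posterior = 0.029600 / 0.068000 ≈ 0.4353

Pr(overloaded truck | strain alarm, ¬structural fatigue) ≈ 0.4353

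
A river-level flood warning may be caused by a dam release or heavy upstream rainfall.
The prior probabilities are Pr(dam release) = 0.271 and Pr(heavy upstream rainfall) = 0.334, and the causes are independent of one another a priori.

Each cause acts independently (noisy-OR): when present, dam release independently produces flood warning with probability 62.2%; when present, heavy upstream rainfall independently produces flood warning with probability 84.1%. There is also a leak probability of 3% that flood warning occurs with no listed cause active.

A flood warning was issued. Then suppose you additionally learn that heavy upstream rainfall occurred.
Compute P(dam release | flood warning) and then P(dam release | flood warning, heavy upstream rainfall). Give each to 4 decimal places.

P(dam release | flood warning) ≈ 0.4751; P(dam release | flood warning, heavy upstream rainfall) ≈ 0.2927

Under noisy-OR, P(flood warning | causes) = 1 − (1−0.03)·∏(1−qᵢ) over the active causes.
P(flood warning) = 0.03×0.729×0.666 + 0.84577×0.729×0.334 + 0.63334×0.271×0.666 + 0.941701×0.271×0.334 = 0.014565 + 0.205933 + 0.114309 + 0.085237 = 0.420044
The dam release-present share is 0.114309 + 0.085237 = 0.199546.
P(dam release | flood warning) = 0.199546 / 0.420044 ≈ 0.4751

With the extra evidence:
Numerator (weight on configurations with dam release): 0.941701*0.271 = 0.255201
The normalizing constant is 0.84577*0.729 + 0.941701*0.271 = 0.871767
P(dam release | flood warning, heavy upstream rainfall) = 0.255201/0.871767 ≈ 0.2927
This is intercausal reasoning (explaining away): once heavy upstream rainfall accounts for the flood warning, dam release becomes less likely.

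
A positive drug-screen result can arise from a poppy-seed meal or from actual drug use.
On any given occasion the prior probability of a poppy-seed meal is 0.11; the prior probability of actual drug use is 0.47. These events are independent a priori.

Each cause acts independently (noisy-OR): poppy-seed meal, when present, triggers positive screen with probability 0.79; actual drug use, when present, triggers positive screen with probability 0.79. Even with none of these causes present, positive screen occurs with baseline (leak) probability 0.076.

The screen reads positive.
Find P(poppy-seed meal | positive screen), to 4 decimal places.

P(poppy-seed meal | positive screen) ≈ 0.2057

Under noisy-OR, P(positive screen | causes) = 1 − (1−0.076)·∏(1−qᵢ) over the active causes.
P(positive screen) = 0.076·0.89·0.53 + 0.80596·0.89·0.47 + 0.80596·0.11·0.53 + 0.959252·0.11·0.47 = 0.035849 + 0.337133 + 0.046987 + 0.049593 = 0.469562
Restricting to configurations with poppy-seed meal present: 0.046987 + 0.049593 = 0.096580.
So P(poppy-seed meal | positive screen) = 0.096580/0.469562 ≈ 0.2057.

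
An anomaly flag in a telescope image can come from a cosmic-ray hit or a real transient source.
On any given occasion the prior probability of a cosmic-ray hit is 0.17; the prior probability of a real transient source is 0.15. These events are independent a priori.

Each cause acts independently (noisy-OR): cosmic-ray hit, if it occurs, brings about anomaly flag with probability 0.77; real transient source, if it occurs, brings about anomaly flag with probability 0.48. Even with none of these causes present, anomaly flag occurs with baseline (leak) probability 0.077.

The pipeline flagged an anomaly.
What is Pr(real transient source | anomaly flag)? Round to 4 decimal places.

Under noisy-OR, P(anomaly flag | causes) = 1 − (1−0.077)·∏(1−qᵢ) over the active causes.
P(anomaly flag) = 0.077·0.83·0.85 + 0.52004·0.83·0.15 + 0.78771·0.17·0.85 + 0.889609·0.17·0.15 = 0.054323 + 0.064745 + 0.113824 + 0.022685 = 0.255577
Restricting to configurations with real transient source present: 0.064745 + 0.022685 = 0.087430.
So P(real transient source | anomaly flag) = 0.087430/0.255577 ≈ 0.3421.

Pr(real transient source | anomaly flag) ≈ 0.3421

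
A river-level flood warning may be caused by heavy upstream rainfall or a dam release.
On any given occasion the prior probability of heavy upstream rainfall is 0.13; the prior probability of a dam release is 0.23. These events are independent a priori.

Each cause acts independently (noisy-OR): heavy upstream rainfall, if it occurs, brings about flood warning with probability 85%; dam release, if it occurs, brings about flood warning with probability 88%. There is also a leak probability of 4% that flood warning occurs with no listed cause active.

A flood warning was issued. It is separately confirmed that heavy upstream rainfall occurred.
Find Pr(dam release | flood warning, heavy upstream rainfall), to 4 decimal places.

Under noisy-OR, P(flood warning | causes) = 1 − (1−0.04)·∏(1−qᵢ) over the active causes.
By total probability over both values of dam release:
  P(flood warning | heavy upstream rainfall) = 0.856·0.77 + 0.98272·0.23
        = 0.659120 + 0.226026 = 0.885146
The terms with dam release present sum to 0.226026, so
  P(dam release | flood warning, heavy upstream rainfall) = 0.226026 / 0.885146 ≈ 0.2554

Pr(dam release | flood warning, heavy upstream rainfall) ≈ 0.2554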